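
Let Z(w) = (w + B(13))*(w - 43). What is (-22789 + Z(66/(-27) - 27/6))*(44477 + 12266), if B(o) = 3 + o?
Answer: -427284606539/324 ≈ -1.3188e+9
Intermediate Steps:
Z(w) = (-43 + w)*(16 + w) (Z(w) = (w + (3 + 13))*(w - 43) = (w + 16)*(-43 + w) = (16 + w)*(-43 + w) = (-43 + w)*(16 + w))
(-22789 + Z(66/(-27) - 27/6))*(44477 + 12266) = (-22789 + (-688 + (66/(-27) - 27/6)² - 27*(66/(-27) - 27/6)))*(44477 + 12266) = (-22789 + (-688 + (66*(-1/27) - 27*⅙)² - 27*(66*(-1/27) - 27*⅙)))*56743 = (-22789 + (-688 + (-22/9 - 9/2)² - 27*(-22/9 - 9/2)))*56743 = (-22789 + (-688 + (-125/18)² - 27*(-125/18)))*56743 = (-22789 + (-688 + 15625/324 + 375/2))*56743 = (-22789 - 146537/324)*56743 = -7530173/324*56743 = -427284606539/324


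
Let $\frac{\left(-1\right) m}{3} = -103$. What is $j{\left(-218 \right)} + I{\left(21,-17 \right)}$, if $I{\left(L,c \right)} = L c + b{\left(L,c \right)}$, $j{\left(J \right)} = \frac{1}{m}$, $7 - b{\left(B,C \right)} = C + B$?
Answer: $- \frac{109385}{309} \approx -354.0$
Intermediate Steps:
$m = 309$ ($m = \left(-3\right) \left(-103\right) = 309$)
$b{\left(B,C \right)} = 7 - B - C$ ($b{\left(B,C \right)} = 7 - \left(C + B\right) = 7 - \left(B + C\right) = 7 - B - C$)
$j{\left(J \right)} = \frac{1}{309}$
$I{\left(L,c \right)} = 7 - L - c + L c$ ($I{\left(L,c \right)} = L c - \left(-7 + L + c\right) = 7 - L - c + L c$)
$j{\left(-218 \right)} + I{\left(21,-17 \right)} = \frac{1}{309} + \left(7 - 21 - -17 + 21 \left(-17\right)\right) = \frac{1}{309} + \left(7 - 21 + 17 - 357\right) = \frac{1}{309} - 354 = - \frac{109385}{309}$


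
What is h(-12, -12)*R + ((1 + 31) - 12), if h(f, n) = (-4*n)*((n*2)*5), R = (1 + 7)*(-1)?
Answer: 46100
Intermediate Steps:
R = -8 (R = 8*(-1) = -8)
h(f, n) = -40*n² (h(f, n) = (-4*n)*((2*n)*5) = (-4*n)*(10*n) = -40*n²)
h(-12, -12)*R + ((1 + 31) - 12) = -40*(-12)²*(-8) + ((1 + 31) - 12) = -40*144*(-8) + (32 - 12) = -5760*(-8) + 20 = 46080 + 20 = 46100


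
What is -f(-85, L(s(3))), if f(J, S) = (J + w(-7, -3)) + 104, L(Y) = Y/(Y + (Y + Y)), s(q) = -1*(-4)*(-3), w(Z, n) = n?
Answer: -16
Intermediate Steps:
s(q) = -12 (s(q) = 4*(-3) = -12)
L(Y) = ⅓ (L(Y) = Y/(Y + 2*Y) = Y/((3*Y)) = (1/(3*Y))*Y = ⅓)
f(J, S) = 101 + J (f(J, S) = (J - 3) + 104 = (-3 + J) + 104 = 101 + J)
-f(-85, L(s(3))) = -(101 - 85) = -1*16 = -16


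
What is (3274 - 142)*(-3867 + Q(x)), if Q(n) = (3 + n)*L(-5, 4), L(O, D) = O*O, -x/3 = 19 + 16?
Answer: -20098044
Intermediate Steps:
x = -105 (x = -3*(19 + 16) = -3*35 = -105)
L(O, D) = O**2
Q(n) = 75 + 25*n (Q(n) = (3 + n)*(-5)**2 = (3 + n)*25 = 75 + 25*n)
(3274 - 142)*(-3867 + Q(x)) = (3274 - 142)*(-3867 + (75 + 25*(-105))) = 3132*(-3867 + (75 - 2625)) = 3132*(-3867 - 2550) = 3132*(-6417) = -20098044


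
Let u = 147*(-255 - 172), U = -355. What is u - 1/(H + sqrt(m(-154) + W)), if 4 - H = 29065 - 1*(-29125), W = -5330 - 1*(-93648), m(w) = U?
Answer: -212505870092591/3385522633 + sqrt(87963)/3385522633 ≈ -62769.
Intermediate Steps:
m(w) = -355
W = 88318 (W = -5330 + 93648 = 88318)
u = -62769 (u = 147*(-427) = -62769)
H = -58186 (H = 4 - (29065 - 1*(-29125)) = 4 - (29065 + 29125) = 4 - 1*58190 = 4 - 58190 = -58186)
u - 1/(H + sqrt(m(-154) + W)) = -62769 - 1/(-58186 + sqrt(-355 + 88318)) = -62769 - 1/(-58186 + sqrt(87963))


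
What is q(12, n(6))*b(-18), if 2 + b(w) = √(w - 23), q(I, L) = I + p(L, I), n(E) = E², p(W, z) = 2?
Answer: -28 + 14*I*√41 ≈ -28.0 + 89.644*I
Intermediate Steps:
q(I, L) = 2 + I (q(I, L) = I + 2 = 2 + I)
b(w) = -2 + √(-23 + w) (b(w) = -2 + √(w - 23) = -2 + √(-23 + w))
q(12, n(6))*b(-18) = (2 + 12)*(-2 + √(-23 - 18)) = 14*(-2 + √(-41)) = 14*(-2 + I*√41) = -28 + 14*I*√41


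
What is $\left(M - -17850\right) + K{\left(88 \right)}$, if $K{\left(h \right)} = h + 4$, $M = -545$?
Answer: $17397$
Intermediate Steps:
$K{\left(h \right)} = 4 + h$
$\left(M - -17850\right) + K{\left(88 \right)} = \left(-545 - -17850\right) + \left(4 + 88\right) = \left(-545 + 17850\right) + 92 = 17305 + 92 = 17397$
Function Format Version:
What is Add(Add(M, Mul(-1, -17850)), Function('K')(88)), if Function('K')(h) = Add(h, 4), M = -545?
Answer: 17397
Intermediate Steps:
Function('K')(h) = Add(4, h)
Add(Add(M, Mul(-1, -17850)), Function('K')(88)) = Add(Add(-545, Mul(-1, -17850)), Add(4, 88)) = Add(Add(-545, 17850), 92) = Add(17305, 92) = 17397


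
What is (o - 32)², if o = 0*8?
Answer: 1024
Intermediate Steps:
o = 0
(o - 32)² = (0 - 32)² = (-32)² = 1024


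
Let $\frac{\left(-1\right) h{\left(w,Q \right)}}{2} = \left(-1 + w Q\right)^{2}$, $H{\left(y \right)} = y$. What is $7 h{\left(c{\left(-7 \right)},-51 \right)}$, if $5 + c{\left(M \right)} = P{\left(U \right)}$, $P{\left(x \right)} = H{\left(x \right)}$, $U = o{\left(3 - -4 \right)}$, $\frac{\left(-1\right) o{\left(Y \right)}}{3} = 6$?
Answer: $-19230176$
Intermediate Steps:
$o{\left(Y \right)} = -18$ ($o{\left(Y \right)} = \left(-3\right) 6 = -18$)
$U = -18$
$P{\left(x \right)} = x$
$c{\left(M \right)} = -23$ ($c{\left(M \right)} = -5 - 18 = -23$)
$h{\left(w,Q \right)} = - 2 \left(-1 + Q w\right)^{2}$ ($h{\left(w,Q \right)} = - 2 \left(-1 + w Q\right)^{2} = - 2 \left(-1 + Q w\right)^{2}$)
$7 h{\left(c{\left(-7 \right)},-51 \right)} = 7 \left(- 2 \left(-1 - -1173\right)^{2}\right) = 7 \left(- 2 \left(-1 + 1173\right)^{2}\right) = 7 \left(- 2 \cdot 1172^{2}\right) = 7 \left(\left(-2\right) 1373584\right) = 7 \left(-2747168\right) = -19230176$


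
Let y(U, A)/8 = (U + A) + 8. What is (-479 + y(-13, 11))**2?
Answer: 185761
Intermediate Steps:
y(U, A) = 64 + 8*A + 8*U (y(U, A) = 8*((U + A) + 8) = 8*((A + U) + 8) = 8*(8 + A + U) = 64 + 8*A + 8*U)
(-479 + y(-13, 11))**2 = (-479 + (64 + 8*11 + 8*(-13)))**2 = (-479 + (64 + 88 - 104))**2 = (-479 + 48)**2 = (-431)**2 = 185761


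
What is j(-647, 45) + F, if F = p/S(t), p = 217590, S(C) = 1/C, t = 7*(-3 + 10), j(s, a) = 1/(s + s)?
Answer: 13796511539/1294 ≈ 1.0662e+7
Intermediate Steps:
j(s, a) = 1/(2*s)
t = 49 (t = 7*7 = 49)
F = 10661910 (F = 217590/(1/49) = 217590*49 = 10661910)
j(-647, 45) + F = (1/2)/(-647) + 10661910 = (1/2)*(-1/647) + 10661910 = -1/1294 + 10661910 = 13796511539/1294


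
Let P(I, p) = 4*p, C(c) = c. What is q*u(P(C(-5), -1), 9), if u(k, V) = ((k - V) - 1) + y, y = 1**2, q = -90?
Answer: 1170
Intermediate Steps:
y = 1
u(k, V) = k - V (u(k, V) = ((k - V) - 1) + 1 = (-1 + k - V) + 1 = k - V)
q*u(P(C(-5), -1), 9) = -90*(4*(-1) - 1*9) = -90*(-4 - 9) = -90*(-13) = 1170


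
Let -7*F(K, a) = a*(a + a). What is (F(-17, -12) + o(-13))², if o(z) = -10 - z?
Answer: 71289/49 ≈ 1454.9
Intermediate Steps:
F(K, a) = -2*a²/7 (F(K, a) = -a*(a + a)/7 = -a*2*a/7 = -2*a²/7)
(F(-17, -12) + o(-13))² = (-2/7*(-12)² + (-10 - 1*(-13)))² = (-2/7*144 + (-10 + 13))² = (-288/7 + 3)² = (-267/7)² = 71289/49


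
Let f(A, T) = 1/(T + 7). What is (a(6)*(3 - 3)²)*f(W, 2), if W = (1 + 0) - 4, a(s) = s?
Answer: 0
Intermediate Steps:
W = -3 (W = 1 - 4 = -3)
f(A, T) = 1/(7 + T)
(a(6)*(3 - 3)²)*f(W, 2) = (6*(3 - 3)²)/(7 + 2) = (6*0²)/9 = (6*0)*(⅑) = 0*(⅑) = 0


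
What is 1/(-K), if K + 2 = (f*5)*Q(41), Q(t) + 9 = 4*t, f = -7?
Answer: 1/5427 ≈ 0.00018426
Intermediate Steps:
Q(t) = -9 + 4*t
K = -5427 (K = -2 + (-7*5)*(-9 + 4*41) = -2 - 35*(-9 + 164) = -2 - 35*155 = -2 - 5425 = -5427)
1/(-K) = 1/(-1*(-5427)) = 1/5427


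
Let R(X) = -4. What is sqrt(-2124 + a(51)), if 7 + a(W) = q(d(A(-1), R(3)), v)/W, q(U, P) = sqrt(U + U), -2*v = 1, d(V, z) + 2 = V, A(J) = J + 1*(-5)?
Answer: sqrt(-5542731 + 204*I)/51 ≈ 0.00084951 + 46.163*I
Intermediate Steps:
A(J) = -5 + J (A(J) = J - 5 = -5 + J)
d(V, z) = -2 + V
v = -1/2 (v = -1/2*1 = -1/2 ≈ -0.50000)
q(U, P) = sqrt(2)*sqrt(U) (q(U, P) = sqrt(2*U) = sqrt(2)*sqrt(U))
a(W) = -7 + 4*I/W (a(W) = -7 + (sqrt(2)*sqrt(-2 + (-5 - 1)))/W = -7 + (sqrt(2)*sqrt(-2 - 6))/W = -7 + (sqrt(2)*sqrt(-8))/W = -7 + (sqrt(2)*(2*I*sqrt(2)))/W = -7 + (4*I)/W = -7 + 4*I/W)
sqrt(-2124 + a(51)) = sqrt(-2124 + (-7 + 4*I/51)) = sqrt(-2131 + 4*I/51)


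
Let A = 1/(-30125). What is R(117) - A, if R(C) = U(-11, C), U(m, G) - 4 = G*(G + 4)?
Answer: 426600126/30125 ≈ 14161.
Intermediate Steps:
U(m, G) = 4 + G*(4 + G) (U(m, G) = 4 + G*(G + 4) = 4 + G*(4 + G))
R(C) = 4 + C² + 4*C
A = -1/30125 ≈ -3.3195e-5
R(117) - A = (4 + 117² + 4*117) - 1*(-1/30125) = (4 + 13689 + 468) + 1/30125 = 14161 + 1/30125 = 426600126/30125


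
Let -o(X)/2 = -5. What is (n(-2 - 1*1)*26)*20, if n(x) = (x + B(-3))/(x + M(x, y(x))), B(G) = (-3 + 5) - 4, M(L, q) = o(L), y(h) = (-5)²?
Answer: -2600/7 ≈ -371.43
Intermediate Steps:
o(X) = 10 (o(X) = -2*(-5) = 10)
y(h) = 25
M(L, q) = 10
B(G) = -2 (B(G) = 2 - 4 = -2)
n(x) = (-2 + x)/(10 + x) (n(x) = (x - 2)/(x + 10) = (-2 + x)/(10 + x))
(n(-2 - 1*1)*26)*20 = (((-2 + (-2 - 1*1))/(10 + (-2 - 1*1)))*26)*20 = (((-2 + (-2 - 1))/(10 + (-2 - 1)))*26)*20 = (((-2 - 3)/(10 - 3))*26)*20 = ((-5/7)*26)*20 = (((⅐)*(-5))*26)*20 = -5/7*26*20 = -130/7*20 = -2600/7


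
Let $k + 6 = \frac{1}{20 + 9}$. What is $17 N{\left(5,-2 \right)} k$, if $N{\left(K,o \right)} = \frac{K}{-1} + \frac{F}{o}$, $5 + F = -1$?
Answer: $\frac{5882}{29} \approx 202.83$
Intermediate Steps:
$F = -6$ ($F = -5 - 1 = -6$)
$N{\left(K,o \right)} = - K - \frac{6}{o}$ ($N{\left(K,o \right)} = \frac{K}{-1} - \frac{6}{o} = K \left(-1\right) - \frac{6}{o} = - K - \frac{6}{o}$)
$k = - \frac{173}{29}$ ($k = -6 + \frac{1}{20 + 9} = -6 + \frac{1}{29} = - \frac{173}{29} \approx -5.9655$)
$17 N{\left(5,-2 \right)} k = 17 \left(\left(-1\right) 5 - \frac{6}{-2}\right) \left(- \frac{173}{29}\right) = 17 \left(-5 - -3\right) \left(- \frac{173}{29}\right) = 17 \left(-5 + 3\right) \left(- \frac{173}{29}\right) = 17 \left(-2\right) \left(- \frac{173}{29}\right) = \left(-34\right) \left(- \frac{173}{29}\right) = \frac{5882}{29}$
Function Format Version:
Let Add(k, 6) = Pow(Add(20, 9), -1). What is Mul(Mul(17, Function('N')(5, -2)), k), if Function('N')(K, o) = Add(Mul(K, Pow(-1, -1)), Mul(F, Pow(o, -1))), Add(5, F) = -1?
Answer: Rational(5882, 29) ≈ 202.83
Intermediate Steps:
F = -6 (F = Add(-5, -1) = -6)
Function('N')(K, o) = Add(Mul(-1, K), Mul(-6, Pow(o, -1))) (Function('N')(K, o) = Add(Mul(K, Pow(-1, -1)), Mul(-6, Pow(o, -1))) = Add(Mul(K, -1), Mul(-6, Pow(o, -1))) = Add(Mul(-1, K), Mul(-6, Pow(o, -1))))
k = Rational(-173, 29) (k = Add(-6, Pow(Add(20, 9), -1)) = Add(-6, Pow(29, -1)) = Add(-6, Rational(1, 29)) = Rational(-173, 29) ≈ -5.9655)
Mul(Mul(17, Function('N')(5, -2)), k) = Mul(Mul(17, Add(Mul(-1, 5), Mul(-6, Pow(-2, -1)))), Rational(-173, 29)) = Mul(Mul(17, Add(-5, Mul(-6, Rational(-1, 2)))), Rational(-173, 29)) = Mul(Mul(17, Add(-5, 3)), Rational(-173, 29)) = Mul(Mul(17, -2), Rational(-173, 29)) = Mul(-34, Rational(-173, 29)) = Rational(5882, 29)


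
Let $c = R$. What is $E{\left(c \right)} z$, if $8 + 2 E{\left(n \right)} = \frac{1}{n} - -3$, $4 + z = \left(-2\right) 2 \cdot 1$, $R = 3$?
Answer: $\frac{56}{3} \approx 18.667$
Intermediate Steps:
$z = -8$ ($z = -4 + \left(-2\right) 2 \cdot 1 = -4 - 4 = -8$)
$c = 3$
$E{\left(n \right)} = - \frac{5}{2} + \frac{1}{2 n}$ ($E{\left(n \right)} = -4 + \frac{\frac{1}{n} - -3}{2} = -4 + \frac{\frac{1}{n} + 3}{2} = -4 + \frac{3 + \frac{1}{n}}{2} = -4 + \left(\frac{3}{2} + \frac{1}{2 n}\right) = - \frac{5}{2} + \frac{1}{2 n}$)
$E{\left(c \right)} z = \frac{1 - 15}{2 \cdot 3} \left(-8\right) = \frac{1}{2} \cdot \frac{1}{3} \left(1 - 15\right) \left(-8\right) = \frac{1}{2} \cdot \frac{1}{3} \left(-14\right) \left(-8\right) = \left(- \frac{7}{3}\right) \left(-8\right) = \frac{56}{3}$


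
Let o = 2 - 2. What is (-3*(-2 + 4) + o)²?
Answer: 36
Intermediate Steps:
o = 0
(-3*(-2 + 4) + o)² = (-3*(-2 + 4) + 0)² = (-3*2 + 0)² = (-6 + 0)² = (-6)² = 36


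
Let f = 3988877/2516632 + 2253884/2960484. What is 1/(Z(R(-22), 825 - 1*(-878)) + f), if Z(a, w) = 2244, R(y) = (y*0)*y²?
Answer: 1862612192472/4184072060690957 ≈ 0.00044517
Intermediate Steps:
f = 4370300783789/1862612192472 (f = 3988877*(1/2516632) + 2253884*(1/2960484) = 3988877/2516632 + 563471/740121 = 4370300783789/1862612192472 ≈ 2.3463)
R(y) = 0 (R(y) = 0*y² = 0)
1/(Z(R(-22), 825 - 1*(-878)) + f) = 1/(2244 + 4370300783789/1862612192472) = 1/(4184072060690957/1862612192472) = 1862612192472/4184072060690957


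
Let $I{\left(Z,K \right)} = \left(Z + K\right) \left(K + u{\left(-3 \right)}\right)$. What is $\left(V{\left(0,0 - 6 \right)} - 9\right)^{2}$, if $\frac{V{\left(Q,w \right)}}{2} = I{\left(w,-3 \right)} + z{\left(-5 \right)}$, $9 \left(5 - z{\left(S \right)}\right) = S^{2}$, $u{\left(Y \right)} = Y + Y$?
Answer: $\frac{2007889}{81} \approx 24789.0$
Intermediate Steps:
$u{\left(Y \right)} = 2 Y$
$z{\left(S \right)} = 5 - \frac{S^{2}}{9}$
$I{\left(Z,K \right)} = \left(-6 + K\right) \left(K + Z\right)$ ($I{\left(Z,K \right)} = \left(Z + K\right) \left(K + 2 \left(-3\right)\right) = \left(K + Z\right) \left(K - 6\right) = \left(K + Z\right) \left(-6 + K\right) = \left(-6 + K\right) \left(K + Z\right)$)
$V{\left(Q,w \right)} = \frac{526}{9} - 18 w$ ($V{\left(Q,w \right)} = 2 \left(\left(\left(-3\right)^{2} - -18 - 6 w - 3 w\right) + \left(5 - \frac{\left(-5\right)^{2}}{9}\right)\right) = 2 \left(\left(9 + 18 - 6 w - 3 w\right) + \left(5 - \frac{25}{9}\right)\right) = 2 \left(\left(27 - 9 w\right) + \left(5 - \frac{25}{9}\right)\right) = 2 \left(\left(27 - 9 w\right) + \frac{20}{9}\right) = 2 \left(\frac{263}{9} - 9 w\right) = \frac{526}{9} - 18 w$)
$\left(V{\left(0,0 - 6 \right)} - 9\right)^{2} = \left(\left(\frac{526}{9} - 18 \left(0 - 6\right)\right) - 9\right)^{2} = \left(\left(\frac{526}{9} - -108\right) - 9\right)^{2} = \left(\left(\frac{526}{9} + 108\right) - 9\right)^{2} = \left(\frac{1498}{9} - 9\right)^{2} = \left(\frac{1417}{9}\right)^{2} = \frac{2007889}{81}$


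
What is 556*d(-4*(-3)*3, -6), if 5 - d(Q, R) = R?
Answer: 6116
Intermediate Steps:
d(Q, R) = 5 - R
556*d(-4*(-3)*3, -6) = 556*(5 - 1*(-6)) = 556*(5 + 6) = 556*11 = 6116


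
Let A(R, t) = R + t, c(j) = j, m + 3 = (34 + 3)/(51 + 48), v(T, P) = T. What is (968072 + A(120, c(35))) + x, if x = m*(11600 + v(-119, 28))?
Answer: 30956471/33 ≈ 9.3808e+5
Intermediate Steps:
m = -260/99 (m = -3 + (34 + 3)/(51 + 48) = -3 + 37/99 = -260/99 ≈ -2.6263)
x = -995020/33 (x = -260*(11600 - 119)/99 = -260/99*11481 = -995020/33 ≈ -30152.)
(968072 + A(120, c(35))) + x = (968072 + (120 + 35)) - 995020/33 = (968072 + 155) - 995020/33 = 968227 - 995020/33 = 30956471/33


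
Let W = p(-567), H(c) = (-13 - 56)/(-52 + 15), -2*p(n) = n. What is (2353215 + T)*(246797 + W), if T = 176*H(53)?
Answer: 43032082962939/74 ≈ 5.8152e+11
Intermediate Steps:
p(n) = -n/2
H(c) = 69/37 (H(c) = -69/(-37) = -69*(-1/37) = 69/37)
T = 12144/37 (T = 176*(69/37) = 12144/37 ≈ 328.22)
W = 567/2 (W = -½*(-567) = 567/2 ≈ 283.50)
(2353215 + T)*(246797 + W) = (2353215 + 12144/37)*(246797 + 567/2) = (87081099/37)*(494161/2) = 43032082962939/74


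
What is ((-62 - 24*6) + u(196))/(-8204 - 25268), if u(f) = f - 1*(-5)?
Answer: 5/33472 ≈ 0.00014938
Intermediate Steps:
u(f) = 5 + f (u(f) = f + 5 = 5 + f)
((-62 - 24*6) + u(196))/(-8204 - 25268) = ((-62 - 24*6) + (5 + 196))/(-8204 - 25268) = ((-62 - 144) + 201)/(-33472) = (-206 + 201)*(-1/33472) = -5*(-1/33472) = 5/33472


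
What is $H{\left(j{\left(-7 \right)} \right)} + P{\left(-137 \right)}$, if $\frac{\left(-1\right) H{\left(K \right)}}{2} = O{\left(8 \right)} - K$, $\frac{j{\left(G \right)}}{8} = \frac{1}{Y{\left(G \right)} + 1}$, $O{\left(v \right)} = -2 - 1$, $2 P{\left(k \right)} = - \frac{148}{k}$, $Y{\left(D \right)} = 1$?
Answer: $\frac{1992}{137} \approx 14.54$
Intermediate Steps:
$P{\left(k \right)} = - \frac{74}{k}$ ($P{\left(k \right)} = \frac{\left(-148\right) \frac{1}{k}}{2} = - \frac{74}{k}$)
$O{\left(v \right)} = -3$
$j{\left(G \right)} = 4$ ($j{\left(G \right)} = \frac{8}{1 + 1} = \frac{8}{2} = 8 \cdot \frac{1}{2} = 4$)
$H{\left(K \right)} = 6 + 2 K$ ($H{\left(K \right)} = - 2 \left(-3 - K\right) = 6 + 2 K$)
$H{\left(j{\left(-7 \right)} \right)} + P{\left(-137 \right)} = \left(6 + 2 \cdot 4\right) - \frac{74}{-137} = \left(6 + 8\right) - - \frac{74}{137} = 14 + \frac{74}{137} = \frac{1992}{137}$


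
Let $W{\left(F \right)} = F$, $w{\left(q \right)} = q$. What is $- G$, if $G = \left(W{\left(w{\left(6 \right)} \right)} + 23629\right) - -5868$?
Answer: $-29503$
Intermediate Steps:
$G = 29503$ ($G = \left(6 + 23629\right) - -5868 = 23635 + 5868 = 29503$)
$- G = \left(-1\right) 29503 = -29503$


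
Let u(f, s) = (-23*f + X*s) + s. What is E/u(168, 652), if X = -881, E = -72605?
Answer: 72605/577624 ≈ 0.12570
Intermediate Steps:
u(f, s) = -880*s - 23*f (u(f, s) = (-23*f - 881*s) + s = (-881*s - 23*f) + s = -880*s - 23*f)
E/u(168, 652) = -72605/(-880*652 - 23*168) = -72605/(-573760 - 3864) = -72605/(-577624) = -72605*(-1/577624) = 72605/577624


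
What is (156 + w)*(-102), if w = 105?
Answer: -26622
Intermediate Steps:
(156 + w)*(-102) = (156 + 105)*(-102) = 261*(-102) = -26622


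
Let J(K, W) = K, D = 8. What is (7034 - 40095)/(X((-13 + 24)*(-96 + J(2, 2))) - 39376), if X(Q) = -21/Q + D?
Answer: 4883582/5815213 ≈ 0.83979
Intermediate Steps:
X(Q) = 8 - 21/Q (X(Q) = -21/Q + 8 = 8 - 21/Q)
(7034 - 40095)/(X((-13 + 24)*(-96 + J(2, 2))) - 39376) = (7034 - 40095)/((8 - 21*1/((-96 + 2)*(-13 + 24))) - 39376) = -33061/((8 - 21/(11*(-94))) - 39376) = -33061/((8 - 21/(-1034)) - 39376) = -33061/((8 - 21*(-1/1034)) - 39376) = -33061/((8 + 21/1034) - 39376) = -33061/(8293/1034 - 39376) = -33061/(-40706491/1034) = -33061*(-1034/40706491) = 4883582/5815213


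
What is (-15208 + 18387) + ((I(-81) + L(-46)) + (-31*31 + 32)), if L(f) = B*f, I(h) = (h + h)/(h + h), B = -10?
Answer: 2711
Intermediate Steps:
I(h) = 1 (I(h) = (2*h)/((2*h)) = (2*h)*(1/(2*h)) = 1)
L(f) = -10*f
(-15208 + 18387) + ((I(-81) + L(-46)) + (-31*31 + 32)) = (-15208 + 18387) + ((1 - 10*(-46)) + (-31*31 + 32)) = 3179 + ((1 + 460) + (-961 + 32)) = 3179 + (461 - 929) = 3179 - 468 = 2711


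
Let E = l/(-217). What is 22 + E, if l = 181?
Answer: 4593/217 ≈ 21.166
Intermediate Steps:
E = -181/217 (E = 181/(-217) = 181*(-1/217) = -181/217 ≈ -0.83410)
22 + E = 22 - 181/217 = 4593/217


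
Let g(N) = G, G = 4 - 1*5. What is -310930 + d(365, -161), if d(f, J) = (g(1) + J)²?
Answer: -284686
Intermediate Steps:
G = -1 (G = 4 - 5 = -1)
g(N) = -1
d(f, J) = (-1 + J)²
-310930 + d(365, -161) = -310930 + (-1 - 161)² = -310930 + (-162)² = -310930 + 26244 = -284686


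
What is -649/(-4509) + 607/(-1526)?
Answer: -1746589/6880734 ≈ -0.25384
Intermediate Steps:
-649/(-4509) + 607/(-1526) = -649*(-1/4509) + 607*(-1/1526) = 649/4509 - 607/1526 = -1746589/6880734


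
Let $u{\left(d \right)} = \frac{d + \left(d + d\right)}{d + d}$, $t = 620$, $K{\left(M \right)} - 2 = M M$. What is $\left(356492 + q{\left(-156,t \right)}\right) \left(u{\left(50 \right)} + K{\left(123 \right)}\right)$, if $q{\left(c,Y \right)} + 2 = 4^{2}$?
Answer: $5394827045$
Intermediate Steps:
$K{\left(M \right)} = 2 + M^{2}$ ($K{\left(M \right)} = 2 + M M = 2 + M^{2}$)
$q{\left(c,Y \right)} = 14$ ($q{\left(c,Y \right)} = -2 + 4^{2} = -2 + 16 = 14$)
$u{\left(d \right)} = \frac{3}{2}$ ($u{\left(d \right)} = \frac{d + 2 d}{2 d} = 3 d \frac{1}{2 d} = \frac{3}{2}$)
$\left(356492 + q{\left(-156,t \right)}\right) \left(u{\left(50 \right)} + K{\left(123 \right)}\right) = \left(356492 + 14\right) \left(\frac{3}{2} + \left(2 + 123^{2}\right)\right) = 356506 \left(\frac{3}{2} + \left(2 + 15129\right)\right) = 356506 \left(\frac{3}{2} + 15131\right) = 356506 \cdot \frac{30265}{2} = 5394827045$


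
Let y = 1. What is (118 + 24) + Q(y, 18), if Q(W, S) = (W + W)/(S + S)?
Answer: 2557/18 ≈ 142.06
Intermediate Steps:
Q(W, S) = W/S (Q(W, S) = (2*W)/((2*S)) = (2*W)*(1/(2*S)) = W/S)
(118 + 24) + Q(y, 18) = (118 + 24) + 1/18 = 142 + 1*(1/18) = 142 + 1/18 = 2557/18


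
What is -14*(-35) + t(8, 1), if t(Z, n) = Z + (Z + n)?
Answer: 507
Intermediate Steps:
t(Z, n) = n + 2*Z
-14*(-35) + t(8, 1) = -14*(-35) + (1 + 2*8) = 490 + (1 + 16) = 490 + 17 = 507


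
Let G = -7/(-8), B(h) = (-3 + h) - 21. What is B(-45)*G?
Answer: -483/8 ≈ -60.375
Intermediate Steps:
B(h) = -24 + h
G = 7/8 (G = -7*(-1/8) = 7/8 ≈ 0.87500)
B(-45)*G = (-24 - 45)*(7/8) = -69*7/8 = -483/8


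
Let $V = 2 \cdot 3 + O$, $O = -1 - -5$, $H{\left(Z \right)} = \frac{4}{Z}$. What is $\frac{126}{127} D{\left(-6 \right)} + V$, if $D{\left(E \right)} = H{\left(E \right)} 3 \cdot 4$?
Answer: $\frac{262}{127} \approx 2.063$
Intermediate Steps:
$O = 4$ ($O = -1 + 5 = 4$)
$D{\left(E \right)} = \frac{48}{E}$ ($D{\left(E \right)} = \frac{4}{E} 3 \cdot 4 = \frac{12}{E} 4 = \frac{48}{E}$)
$V = 10$ ($V = 2 \cdot 3 + 4 = 6 + 4 = 10$)
$\frac{126}{127} D{\left(-6 \right)} + V = \frac{126}{127} \frac{48}{-6} + 10 = 126 \cdot \frac{1}{127} \cdot 48 \left(- \frac{1}{6}\right) + 10 = \frac{126}{127} \left(-8\right) + 10 = - \frac{1008}{127} + 10 = \frac{262}{127}$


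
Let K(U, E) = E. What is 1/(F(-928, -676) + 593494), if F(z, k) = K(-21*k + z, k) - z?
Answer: 1/593746 ≈ 1.6842e-6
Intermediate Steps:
F(z, k) = k - z
1/(F(-928, -676) + 593494) = 1/((-676 - 1*(-928)) + 593494) = 1/((-676 + 928) + 593494) = 1/(252 + 593494) = 1/593746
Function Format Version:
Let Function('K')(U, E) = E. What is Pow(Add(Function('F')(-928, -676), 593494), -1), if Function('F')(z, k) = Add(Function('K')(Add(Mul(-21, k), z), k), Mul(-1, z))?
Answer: Rational(1, 593746) ≈ 1.6842e-6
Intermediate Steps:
Function('F')(z, k) = Add(k, Mul(-1, z))
Pow(Add(Function('F')(-928, -676), 593494), -1) = Pow(Add(Add(-676, Mul(-1, -928)), 593494), -1) = Pow(Add(Add(-676, 928), 593494), -1) = Pow(Add(252, 593494), -1) = Pow(593746, -1) = Rational(1, 593746)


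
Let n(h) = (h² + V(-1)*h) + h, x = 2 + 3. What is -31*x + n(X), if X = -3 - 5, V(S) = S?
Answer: -91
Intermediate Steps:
x = 5
X = -8
n(h) = h² (n(h) = (h² - h) + h = h²)
-31*x + n(X) = -31*5 + (-8)² = -155 + 64 = -91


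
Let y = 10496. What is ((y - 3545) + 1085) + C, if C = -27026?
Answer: -18990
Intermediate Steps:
((y - 3545) + 1085) + C = ((10496 - 3545) + 1085) - 27026 = (6951 + 1085) - 27026 = 8036 - 27026 = -18990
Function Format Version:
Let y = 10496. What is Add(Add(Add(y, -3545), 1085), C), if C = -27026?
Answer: -18990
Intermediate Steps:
Add(Add(Add(y, -3545), 1085), C) = Add(Add(Add(10496, -3545), 1085), -27026) = Add(Add(6951, 1085), -27026) = Add(8036, -27026) = -18990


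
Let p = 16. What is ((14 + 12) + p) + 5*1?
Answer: 47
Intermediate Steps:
((14 + 12) + p) + 5*1 = ((14 + 12) + 16) + 5*1 = (26 + 16) + 5 = 42 + 5 = 47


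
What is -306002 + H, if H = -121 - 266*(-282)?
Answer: -231111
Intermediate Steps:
H = 74891 (H = -121 + 75012 = 74891)
-306002 + H = -306002 + 74891 = -231111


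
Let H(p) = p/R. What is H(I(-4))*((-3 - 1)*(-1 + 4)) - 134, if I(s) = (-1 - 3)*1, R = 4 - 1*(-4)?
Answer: -128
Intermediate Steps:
R = 8 (R = 4 + 4 = 8)
I(s) = -4 (I(s) = -4*1 = -4)
H(p) = p/8
H(I(-4))*((-3 - 1)*(-1 + 4)) - 134 = ((⅛)*(-4))*((-3 - 1)*(-1 + 4)) - 134 = -(-2)*3 - 134 = -½*(-12) - 134 = 6 - 134 = -128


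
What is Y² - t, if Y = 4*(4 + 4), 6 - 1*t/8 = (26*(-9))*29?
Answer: -53312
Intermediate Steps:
t = 54336 (t = 48 - 8*26*(-9)*29 = 48 - (-1872)*29 = 48 - 8*(-6786) = 48 + 54288 = 54336)
Y = 32 (Y = 4*8 = 32)
Y² - t = 32² - 1*54336 = 1024 - 54336 = -53312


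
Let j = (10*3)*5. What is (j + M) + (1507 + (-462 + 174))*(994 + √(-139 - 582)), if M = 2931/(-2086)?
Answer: 2527886965/2086 + 1219*I*√721 ≈ 1.2118e+6 + 32732.0*I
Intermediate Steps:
M = -2931/2086 (M = 2931*(-1/2086) = -2931/2086 ≈ -1.4051)
j = 150 (j = 30*5 = 150)
(j + M) + (1507 + (-462 + 174))*(994 + √(-139 - 582)) = (150 - 2931/2086) + (1507 + (-462 + 174))*(994 + √(-139 - 582)) = 309969/2086 + (1507 - 288)*(994 + √(-721)) = 309969/2086 + 1219*(994 + I*√721) = 309969/2086 + (1211686 + 1219*I*√721) = 2527886965/2086 + 1219*I*√721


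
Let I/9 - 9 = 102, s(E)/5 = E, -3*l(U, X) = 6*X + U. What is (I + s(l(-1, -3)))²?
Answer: 9560464/9 ≈ 1.0623e+6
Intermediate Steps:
l(U, X) = -2*X - U/3 (l(U, X) = -(6*X + U)/3 = -(U + 6*X)/3 = -2*X - U/3)
s(E) = 5*E
I = 999 (I = 81 + 9*102 = 81 + 918 = 999)
(I + s(l(-1, -3)))² = (999 + 5*(-2*(-3) - ⅓*(-1)))² = (999 + 5*(6 + ⅓))² = (999 + 5*(19/3))² = (999 + 95/3)² = (3092/3)² = 9560464/9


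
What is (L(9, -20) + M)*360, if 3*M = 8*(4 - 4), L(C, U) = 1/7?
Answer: 360/7 ≈ 51.429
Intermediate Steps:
L(C, U) = 1/7
M = 0 (M = (8*(4 - 4))/3 = (8*0)/3 = (1/3)*0 = 0)
(L(9, -20) + M)*360 = (1/7 + 0)*360 = (1/7)*360 = 360/7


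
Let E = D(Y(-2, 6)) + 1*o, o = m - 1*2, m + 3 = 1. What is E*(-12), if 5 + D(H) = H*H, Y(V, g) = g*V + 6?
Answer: -324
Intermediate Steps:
m = -2 (m = -3 + 1 = -2)
Y(V, g) = 6 + V*g (Y(V, g) = V*g + 6 = 6 + V*g)
D(H) = -5 + H² (D(H) = -5 + H*H = -5 + H²)
o = -4 (o = -2 - 1*2 = -2 - 2 = -4)
E = 27 (E = (-5 + (6 - 2*6)²) + 1*(-4) = (-5 + (6 - 12)²) - 4 = (-5 + (-6)²) - 4 = (-5 + 36) - 4 = 31 - 4 = 27)
E*(-12) = 27*(-12) = -324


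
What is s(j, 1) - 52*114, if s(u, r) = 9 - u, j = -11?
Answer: -5908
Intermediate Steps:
s(j, 1) - 52*114 = (9 - 1*(-11)) - 52*114 = (9 + 11) - 5928 = 20 - 5928 = -5908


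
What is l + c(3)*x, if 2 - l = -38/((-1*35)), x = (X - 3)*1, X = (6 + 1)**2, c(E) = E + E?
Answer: 9692/35 ≈ 276.91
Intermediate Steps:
c(E) = 2*E
X = 49 (X = 7**2 = 49)
x = 46 (x = (49 - 3)*1 = 46*1 = 46)
l = 32/35 (l = 2 - (-38)/((-1*35)) = 2 - (-38)/(-35) = 2 - (-38)*(-1)/35 = 2 - 1*38/35 = 2 - 38/35 = 32/35 ≈ 0.91429)
l + c(3)*x = 32/35 + (2*3)*46 = 32/35 + 6*46 = 32/35 + 276 = 9692/35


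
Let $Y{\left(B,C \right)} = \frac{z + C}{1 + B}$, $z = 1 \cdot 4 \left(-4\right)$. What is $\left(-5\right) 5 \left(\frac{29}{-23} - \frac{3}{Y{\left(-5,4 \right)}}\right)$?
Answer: $\frac{1300}{23} \approx 56.522$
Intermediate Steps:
$z = -16$ ($z = 4 \left(-4\right) = -16$)
$Y{\left(B,C \right)} = \frac{-16 + C}{1 + B}$
$\left(-5\right) 5 \left(\frac{29}{-23} - \frac{3}{Y{\left(-5,4 \right)}}\right) = \left(-5\right) 5 \left(\frac{29}{-23} - \frac{3}{\frac{1}{1 - 5} \left(-16 + 4\right)}\right) = - 25 \left(29 \left(- \frac{1}{23}\right) - \frac{3}{\frac{1}{-4} \left(-12\right)}\right) = - 25 \left(- \frac{29}{23} - \frac{3}{\left(- \frac{1}{4}\right) \left(-12\right)}\right) = - 25 \left(- \frac{29}{23} - \frac{3}{3}\right) = - 25 \left(- \frac{29}{23} - 1\right) = \left(-25\right) \left(- \frac{52}{23}\right) = \frac{1300}{23}$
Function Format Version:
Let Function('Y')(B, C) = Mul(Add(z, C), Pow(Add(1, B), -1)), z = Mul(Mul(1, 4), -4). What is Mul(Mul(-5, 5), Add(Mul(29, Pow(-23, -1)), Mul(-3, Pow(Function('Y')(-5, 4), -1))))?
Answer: Rational(1300, 23) ≈ 56.522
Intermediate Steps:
z = -16 (z = Mul(4, -4) = -16)
Function('Y')(B, C) = Mul(Pow(Add(1, B), -1), Add(-16, C)) (Function('Y')(B, C) = Mul(Add(-16, C), Pow(Add(1, B), -1)) = Mul(Pow(Add(1, B), -1), Add(-16, C)))
Mul(Mul(-5, 5), Add(Mul(29, Pow(-23, -1)), Mul(-3, Pow(Function('Y')(-5, 4), -1)))) = Mul(Mul(-5, 5), Add(Mul(29, Pow(-23, -1)), Mul(-3, Pow(Mul(Pow(Add(1, -5), -1), Add(-16, 4)), -1)))) = Mul(-25, Add(Mul(29, Rational(-1, 23)), Mul(-3, Pow(Mul(Pow(-4, -1), -12), -1)))) = Mul(-25, Add(Rational(-29, 23), Mul(-3, Pow(Mul(Rational(-1, 4), -12), -1)))) = Mul(-25, Add(Rational(-29, 23), Mul(-3, Pow(3, -1)))) = Mul(-25, Add(Rational(-29, 23), Mul(-3, Rational(1, 3)))) = Mul(-25, Add(Rational(-29, 23), -1)) = Mul(-25, Rational(-52, 23)) = Rational(1300, 23)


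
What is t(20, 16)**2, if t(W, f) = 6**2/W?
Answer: 81/25 ≈ 3.2400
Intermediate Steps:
t(W, f) = 36/W
t(20, 16)**2 = (36/20)**2 = (36*(1/20))**2 = (9/5)**2 = 81/25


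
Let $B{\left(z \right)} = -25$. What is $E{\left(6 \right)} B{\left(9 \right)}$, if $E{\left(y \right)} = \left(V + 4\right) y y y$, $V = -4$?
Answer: $0$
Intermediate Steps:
$E{\left(y \right)} = 0$ ($E{\left(y \right)} = \left(-4 + 4\right) y y y = 0 y y y = 0 y y = 0 y = 0$)
$E{\left(6 \right)} B{\left(9 \right)} = 0 \left(-25\right) = 0$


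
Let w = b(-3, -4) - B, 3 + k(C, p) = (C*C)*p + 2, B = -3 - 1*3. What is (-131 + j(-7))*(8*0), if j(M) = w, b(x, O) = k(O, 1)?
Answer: 0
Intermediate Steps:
B = -6 (B = -3 - 3 = -6)
k(C, p) = -1 + p*C² (k(C, p) = -3 + ((C*C)*p + 2) = -3 + (C²*p + 2) = -3 + (p*C² + 2) = -3 + (2 + p*C²) = -1 + p*C²)
b(x, O) = -1 + O² (b(x, O) = -1 + 1*O² = -1 + O²)
w = 21 (w = (-1 + (-4)²) - 1*(-6) = (-1 + 16) + 6 = 15 + 6 = 21)
j(M) = 21
(-131 + j(-7))*(8*0) = (-131 + 21)*(8*0) = -110*0 = 0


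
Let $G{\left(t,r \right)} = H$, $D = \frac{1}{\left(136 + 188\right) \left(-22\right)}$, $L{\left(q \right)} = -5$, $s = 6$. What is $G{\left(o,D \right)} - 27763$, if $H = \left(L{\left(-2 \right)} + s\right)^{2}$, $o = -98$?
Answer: $-27762$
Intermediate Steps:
$H = 1$ ($H = \left(-5 + 6\right)^{2} = 1^{2} = 1$)
$D = - \frac{1}{7128}$ ($D = \frac{1}{324} \left(- \frac{1}{22}\right) = - \frac{1}{7128} \approx -0.00014029$)
$G{\left(t,r \right)} = 1$
$G{\left(o,D \right)} - 27763 = 1 - 27763 = -27762$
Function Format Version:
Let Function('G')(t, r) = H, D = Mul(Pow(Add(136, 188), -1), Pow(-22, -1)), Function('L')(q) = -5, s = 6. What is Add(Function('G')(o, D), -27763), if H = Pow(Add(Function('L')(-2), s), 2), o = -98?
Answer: -27762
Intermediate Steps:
H = 1 (H = Pow(Add(-5, 6), 2) = Pow(1, 2) = 1)
D = Rational(-1, 7128) (D = Mul(Pow(324, -1), Rational(-1, 22)) = Mul(Rational(1, 324), Rational(-1, 22)) = Rational(-1, 7128) ≈ -0.00014029)
Function('G')(t, r) = 1
Add(Function('G')(o, D), -27763) = Add(1, -27763) = -27762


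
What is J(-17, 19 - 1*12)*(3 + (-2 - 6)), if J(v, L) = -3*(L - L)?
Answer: 0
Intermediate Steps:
J(v, L) = 0 (J(v, L) = -3*0 = 0)
J(-17, 19 - 1*12)*(3 + (-2 - 6)) = 0*(3 + (-2 - 6)) = 0*(3 - 8) = 0*(-5) = 0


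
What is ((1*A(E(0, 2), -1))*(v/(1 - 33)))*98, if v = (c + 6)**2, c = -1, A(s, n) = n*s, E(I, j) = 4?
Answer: 1225/4 ≈ 306.25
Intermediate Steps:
v = 25 (v = (-1 + 6)**2 = 5**2 = 25)
((1*A(E(0, 2), -1))*(v/(1 - 33)))*98 = ((1*(-1*4))*(25/(1 - 33)))*98 = ((1*(-4))*(25/(-32)))*98 = -100*(-1)/32*98 = -4*(-25/32)*98 = (25/8)*98 = 1225/4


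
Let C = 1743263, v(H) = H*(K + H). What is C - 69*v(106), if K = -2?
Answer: 982607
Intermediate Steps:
v(H) = H*(-2 + H)
C - 69*v(106) = 1743263 - 7314*(-2 + 106) = 1743263 - 7314*104 = 1743263 - 69*11024 = 1743263 - 760656 = 982607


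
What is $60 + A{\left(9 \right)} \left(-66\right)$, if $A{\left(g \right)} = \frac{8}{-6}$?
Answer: $148$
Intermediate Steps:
$A{\left(g \right)} = - \frac{4}{3}$ ($A{\left(g \right)} = 8 \left(- \frac{1}{6}\right) = - \frac{4}{3}$)
$60 + A{\left(9 \right)} \left(-66\right) = 60 - -88 = 60 + 88 = 148$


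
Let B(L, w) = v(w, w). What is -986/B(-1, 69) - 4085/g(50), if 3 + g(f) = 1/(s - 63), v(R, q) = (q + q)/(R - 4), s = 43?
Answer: 3682555/4209 ≈ 874.92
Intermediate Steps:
v(R, q) = 2*q/(-4 + R) (v(R, q) = (2*q)/(-4 + R) = 2*q/(-4 + R))
B(L, w) = 2*w/(-4 + w)
g(f) = -61/20 (g(f) = -3 + 1/(43 - 63) = -3 + 1/(-20) = -3 - 1/20 = -61/20)
-986/B(-1, 69) - 4085/g(50) = -986/(2*69/(-4 + 69)) - 4085/(-61/20) = -986/(2*69/65) - 4085*(-20/61) = -986/(2*69*(1/65)) + 81700/61 = -986/138/65 + 81700/61 = -986*65/138 + 81700/61 = -32045/69 + 81700/61 = 3682555/4209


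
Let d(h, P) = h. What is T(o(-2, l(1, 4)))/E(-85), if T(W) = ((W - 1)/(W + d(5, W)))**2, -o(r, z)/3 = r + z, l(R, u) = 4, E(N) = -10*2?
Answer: -49/20 ≈ -2.4500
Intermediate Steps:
E(N) = -20
o(r, z) = -3*r - 3*z (o(r, z) = -3*(r + z) = -3*r - 3*z)
T(W) = (-1 + W)**2/(5 + W)**2 (T(W) = ((W - 1)/(W + 5))**2 = ((-1 + W)/(5 + W))**2 = (-1 + W)**2/(5 + W)**2)
T(o(-2, l(1, 4)))/E(-85) = ((-1 + (-3*(-2) - 3*4))**2/(5 + (-3*(-2) - 3*4))**2)/(-20) = ((-1 + (6 - 12))**2/(5 + (6 - 12))**2)*(-1/20) = ((-1 - 6)**2/(5 - 6)**2)*(-1/20) = ((-7)**2/(-1)**2)*(-1/20) = (49*1)*(-1/20) = 49*(-1/20) = -49/20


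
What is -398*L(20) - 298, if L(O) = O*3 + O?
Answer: -32138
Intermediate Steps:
L(O) = 4*O (L(O) = 3*O + O = 4*O)
-398*L(20) - 298 = -1592*20 - 298 = -398*80 - 298 = -31840 - 298 = -32138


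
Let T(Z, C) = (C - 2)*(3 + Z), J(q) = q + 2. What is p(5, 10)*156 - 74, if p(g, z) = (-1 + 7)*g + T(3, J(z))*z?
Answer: 98206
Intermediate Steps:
J(q) = 2 + q
T(Z, C) = (-2 + C)*(3 + Z)
p(g, z) = 6*g + 6*z² (p(g, z) = (-1 + 7)*g + (-6 - 2*3 + 3*(2 + z) + (2 + z)*3)*z = 6*g + (-6 - 6 + (6 + 3*z) + (6 + 3*z))*z = 6*g + (6*z)*z = 6*g + 6*z²)
p(5, 10)*156 - 74 = (6*5 + 6*10²)*156 - 74 = (30 + 6*100)*156 - 74 = (30 + 600)*156 - 74 = 630*156 - 74 = 98280 - 74 = 98206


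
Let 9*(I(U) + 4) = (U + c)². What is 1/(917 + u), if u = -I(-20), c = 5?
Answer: 1/896 ≈ 0.0011161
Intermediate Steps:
I(U) = -4 + (5 + U)²/9 (I(U) = -4 + (U + 5)²/9 = -4 + (5 + U)²/9)
u = -21 (u = -(-4 + (5 - 20)²/9) = -(-4 + (⅑)*(-15)²) = -(-4 + (⅑)*225) = -(-4 + 25) = -1*21 = -21)
1/(917 + u) = 1/(917 - 21) = 1/896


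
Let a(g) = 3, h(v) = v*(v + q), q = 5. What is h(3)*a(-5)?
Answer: 72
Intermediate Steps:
h(v) = v*(5 + v) (h(v) = v*(v + 5) = v*(5 + v))
h(3)*a(-5) = (3*(5 + 3))*3 = (3*8)*3 = 24*3 = 72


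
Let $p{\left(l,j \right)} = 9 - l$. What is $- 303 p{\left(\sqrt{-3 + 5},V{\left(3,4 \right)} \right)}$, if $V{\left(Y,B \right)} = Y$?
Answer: $-2727 + 303 \sqrt{2} \approx -2298.5$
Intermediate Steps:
$- 303 p{\left(\sqrt{-3 + 5},V{\left(3,4 \right)} \right)} = - 303 \left(9 - \sqrt{-3 + 5}\right) = - 303 \left(9 - \sqrt{2}\right) = -2727 + 303 \sqrt{2}$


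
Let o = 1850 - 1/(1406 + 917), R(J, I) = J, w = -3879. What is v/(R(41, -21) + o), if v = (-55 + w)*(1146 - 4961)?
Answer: 17432035915/2196396 ≈ 7936.7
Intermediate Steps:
o = 4297549/2323 (o = 1850 - 1/2323 = 4297549/2323 ≈ 1850.0)
v = 15008210 (v = (-55 - 3879)*(1146 - 4961) = -3934*(-3815) = 15008210)
v/(R(41, -21) + o) = 15008210/(41 + 4297549/2323) = 15008210/(4392792/2323) = 15008210*(2323/4392792) = 17432035915/2196396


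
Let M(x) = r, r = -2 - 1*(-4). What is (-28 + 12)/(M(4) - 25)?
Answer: 16/23 ≈ 0.69565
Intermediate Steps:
r = 2 (r = -2 + 4 = 2)
M(x) = 2
(-28 + 12)/(M(4) - 25) = (-28 + 12)/(2 - 25) = -16/(-23) = -1/23*(-16) = 16/23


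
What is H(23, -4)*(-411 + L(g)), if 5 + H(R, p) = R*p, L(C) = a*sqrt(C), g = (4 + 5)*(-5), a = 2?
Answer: 39867 - 582*I*sqrt(5) ≈ 39867.0 - 1301.4*I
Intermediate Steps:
g = -45 (g = 9*(-5) = -45)
L(C) = 2*sqrt(C)
H(R, p) = -5 + R*p
H(23, -4)*(-411 + L(g)) = (-5 + 23*(-4))*(-411 + 2*sqrt(-45)) = (-5 - 92)*(-411 + 2*(3*I*sqrt(5))) = -97*(-411 + 6*I*sqrt(5)) = 39867 - 582*I*sqrt(5)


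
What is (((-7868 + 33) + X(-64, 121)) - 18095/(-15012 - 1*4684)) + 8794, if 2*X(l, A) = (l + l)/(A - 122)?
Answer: 20167103/19696 ≈ 1023.9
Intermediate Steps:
X(l, A) = l/(-122 + A) (X(l, A) = ((l + l)/(A - 122))/2 = ((2*l)/(-122 + A))/2 = (2*l/(-122 + A))/2 = l/(-122 + A))
(((-7868 + 33) + X(-64, 121)) - 18095/(-15012 - 1*4684)) + 8794 = (((-7868 + 33) - 64/(-122 + 121)) - 18095/(-15012 - 1*4684)) + 8794 = ((-7835 - 64/(-1)) - 18095/(-15012 - 4684)) + 8794 = ((-7835 - 64*(-1)) - 18095/(-19696)) + 8794 = ((-7835 + 64) - 18095*(-1/19696)) + 8794 = (-7771 + 18095/19696) + 8794 = -153039521/19696 + 8794 = 20167103/19696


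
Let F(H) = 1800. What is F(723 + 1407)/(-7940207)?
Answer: -1800/7940207 ≈ -0.00022669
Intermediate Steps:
F(723 + 1407)/(-7940207) = 1800/(-7940207) = 1800*(-1/7940207) = -1800/7940207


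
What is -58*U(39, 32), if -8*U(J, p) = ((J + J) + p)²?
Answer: 87725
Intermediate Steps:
U(J, p) = -(p + 2*J)²/8 (U(J, p) = -((J + J) + p)²/8 = -(2*J + p)²/8 = -(p + 2*J)²/8)
-58*U(39, 32) = -(-29)*(32 + 2*39)²/4 = -(-29)*(32 + 78)²/4 = -(-29)*110²/4 = -(-29)*12100/4 = -58*(-3025/2) = 87725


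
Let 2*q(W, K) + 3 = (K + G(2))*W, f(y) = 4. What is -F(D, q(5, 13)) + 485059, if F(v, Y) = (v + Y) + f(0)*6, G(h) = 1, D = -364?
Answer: 970731/2 ≈ 4.8537e+5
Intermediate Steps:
q(W, K) = -3/2 + W*(1 + K)/2 (q(W, K) = -3/2 + ((K + 1)*W)/2 = -3/2 + ((1 + K)*W)/2 = -3/2 + (W*(1 + K))/2 = -3/2 + W*(1 + K)/2)
F(v, Y) = 24 + Y + v (F(v, Y) = (v + Y) + 4*6 = (Y + v) + 24 = 24 + Y + v)
-F(D, q(5, 13)) + 485059 = -(24 + (-3/2 + (1/2)*5 + (1/2)*13*5) - 364) + 485059 = -(24 + (-3/2 + 5/2 + 65/2) - 364) + 485059 = -(24 + 67/2 - 364) + 485059 = -1*(-613/2) + 485059 = 613/2 + 485059 = 970731/2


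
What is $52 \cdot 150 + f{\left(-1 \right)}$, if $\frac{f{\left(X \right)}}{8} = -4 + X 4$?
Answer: $7736$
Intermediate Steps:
$f{\left(X \right)} = -32 + 32 X$ ($f{\left(X \right)} = 8 \left(-4 + X 4\right) = 8 \left(-4 + 4 X\right) = -32 + 32 X$)
$52 \cdot 150 + f{\left(-1 \right)} = 52 \cdot 150 + \left(-32 + 32 \left(-1\right)\right) = 7800 - 64 = 7736$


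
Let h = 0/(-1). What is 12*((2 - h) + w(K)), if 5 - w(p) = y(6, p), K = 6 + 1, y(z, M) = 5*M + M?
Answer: -420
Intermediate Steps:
h = 0 (h = 0*(-1) = 0)
y(z, M) = 6*M
K = 7
w(p) = 5 - 6*p
12*((2 - h) + w(K)) = 12*((2 - 1*0) + (5 - 6*7)) = 12*((2 + 0) + (5 - 42)) = 12*(2 - 37) = 12*(-35) = -420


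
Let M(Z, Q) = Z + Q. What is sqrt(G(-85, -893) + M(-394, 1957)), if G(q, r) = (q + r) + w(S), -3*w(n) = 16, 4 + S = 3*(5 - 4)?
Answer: sqrt(5217)/3 ≈ 24.076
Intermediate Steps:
S = -1 (S = -4 + 3*(5 - 4) = -4 + 3*1 = -4 + 3 = -1)
w(n) = -16/3 (w(n) = -1/3*16 = -16/3)
M(Z, Q) = Q + Z
G(q, r) = -16/3 + q + r (G(q, r) = (q + r) - 16/3 = -16/3 + q + r)
sqrt(G(-85, -893) + M(-394, 1957)) = sqrt((-16/3 - 85 - 893) + (1957 - 394)) = sqrt(-2950/3 + 1563) = sqrt(1739/3) = sqrt(5217)/3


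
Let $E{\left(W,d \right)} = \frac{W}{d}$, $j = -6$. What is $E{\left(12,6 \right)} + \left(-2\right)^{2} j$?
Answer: $-22$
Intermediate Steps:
$E{\left(12,6 \right)} + \left(-2\right)^{2} j = \frac{12}{6} + \left(-2\right)^{2} \left(-6\right) = 12 \cdot \frac{1}{6} + 4 \left(-6\right) = 2 - 24 = -22$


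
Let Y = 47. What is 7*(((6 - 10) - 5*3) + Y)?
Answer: 196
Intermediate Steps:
7*(((6 - 10) - 5*3) + Y) = 7*(((6 - 10) - 5*3) + 47) = 7*((-4 - 15) + 47) = 7*(-19 + 47) = 7*28 = 196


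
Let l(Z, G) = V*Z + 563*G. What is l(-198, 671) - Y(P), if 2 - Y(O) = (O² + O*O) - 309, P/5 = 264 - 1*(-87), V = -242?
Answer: 6585428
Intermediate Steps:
P = 1755 (P = 5*(264 - 1*(-87)) = 5*(264 + 87) = 5*351 = 1755)
l(Z, G) = -242*Z + 563*G
Y(O) = 311 - 2*O² (Y(O) = 2 - ((O² + O*O) - 309) = 2 - ((O² + O²) - 309) = 2 - (2*O² - 309) = 2 - (-309 + 2*O²) = 2 + (309 - 2*O²) = 311 - 2*O²)
l(-198, 671) - Y(P) = (-242*(-198) + 563*671) - (311 - 2*1755²) = (47916 + 377773) - (311 - 2*3080025) = 425689 - (311 - 6160050) = 425689 - 1*(-6159739) = 425689 + 6159739 = 6585428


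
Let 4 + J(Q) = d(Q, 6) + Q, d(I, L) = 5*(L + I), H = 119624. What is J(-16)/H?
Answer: -35/59812 ≈ -0.00058517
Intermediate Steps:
d(I, L) = 5*I + 5*L (d(I, L) = 5*(I + L) = 5*I + 5*L)
J(Q) = 26 + 6*Q (J(Q) = -4 + ((5*Q + 5*6) + Q) = -4 + ((5*Q + 30) + Q) = -4 + ((30 + 5*Q) + Q) = -4 + (30 + 6*Q) = 26 + 6*Q)
J(-16)/H = (26 + 6*(-16))/119624 = (26 - 96)*(1/119624) = -70*1/119624 = -35/59812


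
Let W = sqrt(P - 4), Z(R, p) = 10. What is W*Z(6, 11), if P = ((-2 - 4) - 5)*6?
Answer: 10*I*sqrt(70) ≈ 83.666*I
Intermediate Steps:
P = -66 (P = (-6 - 5)*6 = -11*6 = -66)
W = I*sqrt(70) (W = sqrt(-66 - 4) = sqrt(-70) = I*sqrt(70) ≈ 8.3666*I)
W*Z(6, 11) = (I*sqrt(70))*10 = 10*I*sqrt(70)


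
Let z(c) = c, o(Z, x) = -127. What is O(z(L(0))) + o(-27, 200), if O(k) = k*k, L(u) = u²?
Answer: -127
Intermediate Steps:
O(k) = k²
O(z(L(0))) + o(-27, 200) = (0²)² - 127 = 0² - 127 = 0 - 127 = -127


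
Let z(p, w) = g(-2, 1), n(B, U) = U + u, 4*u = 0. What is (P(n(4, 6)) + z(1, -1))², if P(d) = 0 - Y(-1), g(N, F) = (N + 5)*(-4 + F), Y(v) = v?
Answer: 64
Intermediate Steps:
u = 0 (u = (¼)*0 = 0)
n(B, U) = U (n(B, U) = U + 0 = U)
g(N, F) = (-4 + F)*(5 + N) (g(N, F) = (5 + N)*(-4 + F) = (-4 + F)*(5 + N))
z(p, w) = -9 (z(p, w) = -20 - 4*(-2) + 5*1 + 1*(-2) = -20 + 8 + 5 - 2 = -9)
P(d) = 1 (P(d) = 0 - 1*(-1) = 0 + 1 = 1)
(P(n(4, 6)) + z(1, -1))² = (1 - 9)² = (-8)² = 64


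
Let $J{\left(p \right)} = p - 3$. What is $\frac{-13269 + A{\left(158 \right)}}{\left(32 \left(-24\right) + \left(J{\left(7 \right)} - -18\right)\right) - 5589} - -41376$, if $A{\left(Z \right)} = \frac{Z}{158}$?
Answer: $\frac{262130228}{6335} \approx 41378.0$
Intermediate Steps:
$J{\left(p \right)} = -3 + p$ ($J{\left(p \right)} = p - 3 = -3 + p$)
$A{\left(Z \right)} = \frac{Z}{158}$ ($A{\left(Z \right)} = Z \frac{1}{158} = \frac{Z}{158}$)
$\frac{-13269 + A{\left(158 \right)}}{\left(32 \left(-24\right) + \left(J{\left(7 \right)} - -18\right)\right) - 5589} - -41376 = \frac{-13269 + \frac{1}{158} \cdot 158}{\left(32 \left(-24\right) + \left(\left(-3 + 7\right) - -18\right)\right) - 5589} - -41376 = \frac{-13269 + 1}{\left(-768 + \left(4 + 18\right)\right) - 5589} + 41376 = - \frac{13268}{\left(-768 + 22\right) - 5589} + 41376 = - \frac{13268}{-746 - 5589} + 41376 = - \frac{13268}{-6335} + 41376 = \left(-13268\right) \left(- \frac{1}{6335}\right) + 41376 = \frac{13268}{6335} + 41376 = \frac{262130228}{6335}$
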